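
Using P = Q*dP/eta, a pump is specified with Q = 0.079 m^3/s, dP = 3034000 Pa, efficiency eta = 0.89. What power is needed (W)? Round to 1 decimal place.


P = Q * dP / eta
P = 0.079 * 3034000 / 0.89
P = 239686.0 / 0.89
P = 269310.1 W


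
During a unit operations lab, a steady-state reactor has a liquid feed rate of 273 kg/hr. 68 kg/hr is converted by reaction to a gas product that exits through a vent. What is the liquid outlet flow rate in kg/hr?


Steady-state mass balance on the main outlet: F_out = F_in - F_removed
F_out = 273 - 68
F_out = 205 kg/hr


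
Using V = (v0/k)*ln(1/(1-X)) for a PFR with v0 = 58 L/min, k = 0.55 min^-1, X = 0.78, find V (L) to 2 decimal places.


V = (v0/k) * ln(1/(1-X))
V = (58/0.55) * ln(1/(1-0.78))
V = 105.454545 * ln(4.545455)
V = 105.454545 * 1.514128
V = 159.67 L


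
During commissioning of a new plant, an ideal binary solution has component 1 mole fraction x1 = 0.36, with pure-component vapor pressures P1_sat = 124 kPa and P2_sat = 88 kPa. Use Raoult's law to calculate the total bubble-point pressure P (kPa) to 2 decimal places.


P = x1*P1_sat + x2*P2_sat
x2 = 1 - x1 = 1 - 0.36 = 0.64
P = 0.36*124 + 0.64*88
P = 44.64 + 56.32
P = 100.96 kPa


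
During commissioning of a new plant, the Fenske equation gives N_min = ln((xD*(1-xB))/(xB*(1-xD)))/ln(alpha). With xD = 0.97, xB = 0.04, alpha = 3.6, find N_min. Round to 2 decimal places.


N_min = ln((xD*(1-xB))/(xB*(1-xD))) / ln(alpha)
Numerator inside ln: 0.9312 / 0.0012 = 776.0
ln(776.0) = 6.654153
ln(alpha) = ln(3.6) = 1.280934
N_min = 6.654153 / 1.280934 = 5.19


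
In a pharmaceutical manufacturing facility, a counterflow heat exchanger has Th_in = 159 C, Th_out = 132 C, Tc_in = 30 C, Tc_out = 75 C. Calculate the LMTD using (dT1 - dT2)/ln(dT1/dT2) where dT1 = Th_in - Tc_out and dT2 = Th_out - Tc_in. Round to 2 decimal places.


dT1 = Th_in - Tc_out = 159 - 75 = 84
dT2 = Th_out - Tc_in = 132 - 30 = 102
LMTD = (dT1 - dT2) / ln(dT1/dT2)
LMTD = (84 - 102) / ln(84/102)
LMTD = 92.71 K


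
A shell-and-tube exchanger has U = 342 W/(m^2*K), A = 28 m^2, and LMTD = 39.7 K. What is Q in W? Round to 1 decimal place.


Q = U * A * LMTD
Q = 342 * 28 * 39.7
Q = 380167.2 W


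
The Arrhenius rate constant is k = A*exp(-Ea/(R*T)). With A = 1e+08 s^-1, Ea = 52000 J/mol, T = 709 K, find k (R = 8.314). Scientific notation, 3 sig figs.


k = A * exp(-Ea/(R*T))
k = 1e+08 * exp(-52000 / (8.314 * 709))
k = 1e+08 * exp(-8.821594)
k = 1.48e+04


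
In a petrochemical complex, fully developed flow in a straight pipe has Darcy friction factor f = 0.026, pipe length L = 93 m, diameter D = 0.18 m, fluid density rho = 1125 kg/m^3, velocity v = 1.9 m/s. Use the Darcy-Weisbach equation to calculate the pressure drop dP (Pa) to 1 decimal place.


dP = f * (L/D) * (rho*v^2/2)
dP = 0.026 * (93/0.18) * (1125*1.9^2/2)
L/D = 516.66666667
rho*v^2/2 = 1125*3.61/2 = 2030.625
dP = 0.026 * 516.66666667 * 2030.625
dP = 27278.1 Pa


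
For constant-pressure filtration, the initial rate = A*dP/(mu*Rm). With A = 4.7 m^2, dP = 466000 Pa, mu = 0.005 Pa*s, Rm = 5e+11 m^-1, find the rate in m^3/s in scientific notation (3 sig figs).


rate = A * dP / (mu * Rm)
rate = 4.7 * 466000 / (0.005 * 5e+11)
rate = 2190200.0 / 2.500e+09
rate = 8.76e-04 m^3/s


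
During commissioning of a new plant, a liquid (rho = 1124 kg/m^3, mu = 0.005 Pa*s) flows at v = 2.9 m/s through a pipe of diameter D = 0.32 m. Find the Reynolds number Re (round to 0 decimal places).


Re = rho * v * D / mu
Re = 1124 * 2.9 * 0.32 / 0.005
Re = 1043.072 / 0.005
Re = 208614


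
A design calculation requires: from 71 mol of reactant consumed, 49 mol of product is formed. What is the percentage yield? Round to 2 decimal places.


Yield = (moles product / moles consumed) * 100%
Yield = (49 / 71) * 100
Yield = 0.6901 * 100
Yield = 69.01%


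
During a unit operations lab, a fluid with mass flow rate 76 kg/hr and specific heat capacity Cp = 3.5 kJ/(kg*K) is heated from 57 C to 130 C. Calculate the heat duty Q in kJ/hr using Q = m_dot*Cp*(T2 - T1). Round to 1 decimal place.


Q = m_dot * Cp * (T2 - T1)
Q = 76 * 3.5 * (130 - 57)
Q = 76 * 3.5 * 73
Q = 19418.0 kJ/hr


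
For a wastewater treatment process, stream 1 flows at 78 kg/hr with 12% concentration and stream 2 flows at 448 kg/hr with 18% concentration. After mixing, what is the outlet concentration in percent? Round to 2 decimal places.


Mass balance on solute: F1*x1 + F2*x2 = F3*x3
F3 = F1 + F2 = 78 + 448 = 526 kg/hr
x3 = (F1*x1 + F2*x2)/F3
x3 = (78*0.12 + 448*0.18) / 526
x3 = 17.11%


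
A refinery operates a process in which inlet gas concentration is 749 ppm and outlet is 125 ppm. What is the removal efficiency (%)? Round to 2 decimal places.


Efficiency = (G_in - G_out) / G_in * 100%
Efficiency = (749 - 125) / 749 * 100
Efficiency = 624 / 749 * 100
Efficiency = 83.31%


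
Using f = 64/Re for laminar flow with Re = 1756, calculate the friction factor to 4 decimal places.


f = 64 / Re
f = 64 / 1756
f = 0.0364


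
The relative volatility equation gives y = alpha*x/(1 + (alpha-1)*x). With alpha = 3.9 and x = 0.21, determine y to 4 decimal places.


y = alpha*x / (1 + (alpha-1)*x)
y = 3.9*0.21 / (1 + (3.9-1)*0.21)
y = 0.819 / (1 + 0.609)
y = 0.819 / 1.609
y = 0.5090


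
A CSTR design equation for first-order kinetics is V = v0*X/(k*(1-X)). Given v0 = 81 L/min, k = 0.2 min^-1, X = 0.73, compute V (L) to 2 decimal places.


V = v0 * X / (k * (1 - X))
V = 81 * 0.73 / (0.2 * (1 - 0.73))
V = 59.13 / (0.2 * 0.27)
V = 59.13 / 0.054
V = 1095.00 L


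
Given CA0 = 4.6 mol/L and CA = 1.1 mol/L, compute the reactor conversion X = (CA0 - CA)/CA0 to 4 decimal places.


X = (CA0 - CA) / CA0
X = (4.6 - 1.1) / 4.6
X = 3.5 / 4.6
X = 0.7609


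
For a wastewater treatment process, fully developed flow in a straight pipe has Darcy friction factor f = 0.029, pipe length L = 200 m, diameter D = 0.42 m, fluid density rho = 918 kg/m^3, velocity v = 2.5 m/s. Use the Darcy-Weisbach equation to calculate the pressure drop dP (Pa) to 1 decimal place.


dP = f * (L/D) * (rho*v^2/2)
dP = 0.029 * (200/0.42) * (918*2.5^2/2)
L/D = 476.19047619
rho*v^2/2 = 918*6.25/2 = 2868.75
dP = 0.029 * 476.19047619 * 2868.75
dP = 39616.1 Pa


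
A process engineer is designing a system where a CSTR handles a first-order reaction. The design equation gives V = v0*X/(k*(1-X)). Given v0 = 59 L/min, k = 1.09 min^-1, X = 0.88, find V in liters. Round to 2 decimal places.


V = v0 * X / (k * (1 - X))
V = 59 * 0.88 / (1.09 * (1 - 0.88))
V = 51.92 / (1.09 * 0.12)
V = 51.92 / 0.1308
V = 396.94 L


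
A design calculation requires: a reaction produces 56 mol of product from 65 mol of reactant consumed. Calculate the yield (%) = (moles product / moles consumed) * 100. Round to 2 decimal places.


Yield = (moles product / moles consumed) * 100%
Yield = (56 / 65) * 100
Yield = 0.8615 * 100
Yield = 86.15%


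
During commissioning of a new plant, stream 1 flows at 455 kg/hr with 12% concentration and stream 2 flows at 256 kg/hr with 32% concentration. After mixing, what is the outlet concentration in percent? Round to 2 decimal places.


Mass balance on solute: F1*x1 + F2*x2 = F3*x3
F3 = F1 + F2 = 455 + 256 = 711 kg/hr
x3 = (F1*x1 + F2*x2)/F3
x3 = (455*0.12 + 256*0.32) / 711
x3 = 19.20%


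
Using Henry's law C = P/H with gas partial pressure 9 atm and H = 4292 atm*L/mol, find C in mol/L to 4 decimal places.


C = P / H
C = 9 / 4292
C = 0.0021 mol/L


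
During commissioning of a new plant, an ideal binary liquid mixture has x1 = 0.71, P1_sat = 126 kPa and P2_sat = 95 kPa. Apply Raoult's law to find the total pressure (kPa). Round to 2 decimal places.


P = x1*P1_sat + x2*P2_sat
x2 = 1 - x1 = 1 - 0.71 = 0.29
P = 0.71*126 + 0.29*95
P = 89.46 + 27.55
P = 117.01 kPa


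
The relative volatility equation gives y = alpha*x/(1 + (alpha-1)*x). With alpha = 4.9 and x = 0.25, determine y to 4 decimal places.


y = alpha*x / (1 + (alpha-1)*x)
y = 4.9*0.25 / (1 + (4.9-1)*0.25)
y = 1.225 / (1 + 0.975)
y = 1.225 / 1.975
y = 0.6203


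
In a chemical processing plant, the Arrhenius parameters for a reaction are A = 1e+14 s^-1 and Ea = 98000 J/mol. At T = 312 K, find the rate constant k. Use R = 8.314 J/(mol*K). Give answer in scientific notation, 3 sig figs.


k = A * exp(-Ea/(R*T))
k = 1e+14 * exp(-98000 / (8.314 * 312))
k = 1e+14 * exp(-37.779957)
k = 3.91e-03


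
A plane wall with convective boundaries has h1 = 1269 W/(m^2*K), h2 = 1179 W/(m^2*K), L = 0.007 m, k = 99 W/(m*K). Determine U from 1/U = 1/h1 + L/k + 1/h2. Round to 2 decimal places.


1/U = 1/h1 + L/k + 1/h2
1/U = 1/1269 + 0.007/99 + 1/1179
1/U = 0.0007880221 + 7.07071e-05 + 0.0008481764
1/U = 0.0017069056
U = 585.86 W/(m^2*K)


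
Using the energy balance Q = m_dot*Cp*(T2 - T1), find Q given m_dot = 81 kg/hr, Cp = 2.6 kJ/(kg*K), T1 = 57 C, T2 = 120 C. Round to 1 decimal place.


Q = m_dot * Cp * (T2 - T1)
Q = 81 * 2.6 * (120 - 57)
Q = 81 * 2.6 * 63
Q = 13267.8 kJ/hr


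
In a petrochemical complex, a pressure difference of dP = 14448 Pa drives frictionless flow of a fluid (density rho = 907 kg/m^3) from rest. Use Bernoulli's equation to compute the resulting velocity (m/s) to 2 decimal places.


v = sqrt(2*dP/rho)
v = sqrt(2*14448/907)
v = sqrt(31.858875)
v = 5.64 m/s


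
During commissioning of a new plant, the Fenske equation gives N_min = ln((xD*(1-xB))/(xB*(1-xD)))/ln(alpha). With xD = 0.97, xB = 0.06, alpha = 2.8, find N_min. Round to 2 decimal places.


N_min = ln((xD*(1-xB))/(xB*(1-xD))) / ln(alpha)
Numerator inside ln: 0.9118 / 0.0018 = 506.555556
ln(506.555556) = 6.227634
ln(alpha) = ln(2.8) = 1.029619
N_min = 6.227634 / 1.029619 = 6.05


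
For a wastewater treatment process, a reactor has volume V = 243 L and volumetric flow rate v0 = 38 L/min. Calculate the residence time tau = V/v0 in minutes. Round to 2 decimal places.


tau = V / v0
tau = 243 / 38
tau = 6.39 min


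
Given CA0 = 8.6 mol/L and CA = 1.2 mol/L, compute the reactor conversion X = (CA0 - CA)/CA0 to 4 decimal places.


X = (CA0 - CA) / CA0
X = (8.6 - 1.2) / 8.6
X = 7.4 / 8.6
X = 0.8605


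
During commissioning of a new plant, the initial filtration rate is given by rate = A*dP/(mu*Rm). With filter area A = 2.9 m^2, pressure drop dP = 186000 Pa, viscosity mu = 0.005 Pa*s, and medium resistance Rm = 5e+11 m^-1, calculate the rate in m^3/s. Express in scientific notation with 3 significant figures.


rate = A * dP / (mu * Rm)
rate = 2.9 * 186000 / (0.005 * 5e+11)
rate = 539400.0 / 2.500e+09
rate = 2.16e-04 m^3/s


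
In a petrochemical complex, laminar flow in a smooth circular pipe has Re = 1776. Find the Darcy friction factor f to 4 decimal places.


f = 64 / Re
f = 64 / 1776
f = 0.0360


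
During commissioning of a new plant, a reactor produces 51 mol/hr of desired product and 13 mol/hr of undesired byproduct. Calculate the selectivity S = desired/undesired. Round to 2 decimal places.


S = desired product rate / undesired product rate
S = 51 / 13
S = 3.92


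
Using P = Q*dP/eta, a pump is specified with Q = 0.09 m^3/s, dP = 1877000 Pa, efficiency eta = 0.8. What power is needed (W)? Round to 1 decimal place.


P = Q * dP / eta
P = 0.09 * 1877000 / 0.8
P = 168930.0 / 0.8
P = 211162.5 W


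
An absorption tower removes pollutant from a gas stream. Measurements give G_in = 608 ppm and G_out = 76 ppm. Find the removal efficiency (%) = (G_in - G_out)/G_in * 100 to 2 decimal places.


Efficiency = (G_in - G_out) / G_in * 100%
Efficiency = (608 - 76) / 608 * 100
Efficiency = 532 / 608 * 100
Efficiency = 87.50%


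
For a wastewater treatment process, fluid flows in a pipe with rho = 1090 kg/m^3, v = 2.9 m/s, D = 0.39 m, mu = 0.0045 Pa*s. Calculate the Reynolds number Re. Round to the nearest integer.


Re = rho * v * D / mu
Re = 1090 * 2.9 * 0.39 / 0.0045
Re = 1232.79 / 0.0045
Re = 273953


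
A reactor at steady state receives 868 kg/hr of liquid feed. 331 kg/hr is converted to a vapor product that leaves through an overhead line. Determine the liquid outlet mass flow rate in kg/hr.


Steady-state mass balance on the main outlet: F_out = F_in - F_removed
F_out = 868 - 331
F_out = 537 kg/hr


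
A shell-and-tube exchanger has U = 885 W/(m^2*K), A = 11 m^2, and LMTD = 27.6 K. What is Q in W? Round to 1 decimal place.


Q = U * A * LMTD
Q = 885 * 11 * 27.6
Q = 268686.0 W


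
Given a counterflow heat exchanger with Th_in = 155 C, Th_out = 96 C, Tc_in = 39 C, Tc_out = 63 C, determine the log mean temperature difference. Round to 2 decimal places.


dT1 = Th_in - Tc_out = 155 - 63 = 92
dT2 = Th_out - Tc_in = 96 - 39 = 57
LMTD = (dT1 - dT2) / ln(dT1/dT2)
LMTD = (92 - 57) / ln(92/57)
LMTD = 73.11 K


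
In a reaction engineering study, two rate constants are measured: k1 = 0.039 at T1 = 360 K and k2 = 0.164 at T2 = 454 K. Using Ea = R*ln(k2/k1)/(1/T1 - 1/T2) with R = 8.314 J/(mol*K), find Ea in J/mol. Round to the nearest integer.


Ea = R * ln(k2/k1) / (1/T1 - 1/T2)
ln(k2/k1) = ln(0.164/0.039) = 1.4363048
1/T1 - 1/T2 = 1/360 - 1/454 = 0.000575134606
Ea = 8.314 * 1.4363048 / 0.000575134606
Ea = 20763 J/mol


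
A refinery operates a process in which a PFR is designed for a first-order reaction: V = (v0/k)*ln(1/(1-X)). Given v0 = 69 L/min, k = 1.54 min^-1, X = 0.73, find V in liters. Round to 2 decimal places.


V = (v0/k) * ln(1/(1-X))
V = (69/1.54) * ln(1/(1-0.73))
V = 44.805195 * ln(3.703704)
V = 44.805195 * 1.309333
V = 58.66 L


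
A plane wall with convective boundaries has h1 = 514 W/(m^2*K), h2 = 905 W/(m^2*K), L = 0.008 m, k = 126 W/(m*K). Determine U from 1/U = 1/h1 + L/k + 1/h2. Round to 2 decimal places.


1/U = 1/h1 + L/k + 1/h2
1/U = 1/514 + 0.008/126 + 1/905
1/U = 0.0019455253 + 6.34921e-05 + 0.0011049724
1/U = 0.0031139898
U = 321.13 W/(m^2*K)


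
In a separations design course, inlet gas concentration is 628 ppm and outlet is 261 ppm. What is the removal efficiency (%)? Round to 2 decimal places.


Efficiency = (G_in - G_out) / G_in * 100%
Efficiency = (628 - 261) / 628 * 100
Efficiency = 367 / 628 * 100
Efficiency = 58.44%


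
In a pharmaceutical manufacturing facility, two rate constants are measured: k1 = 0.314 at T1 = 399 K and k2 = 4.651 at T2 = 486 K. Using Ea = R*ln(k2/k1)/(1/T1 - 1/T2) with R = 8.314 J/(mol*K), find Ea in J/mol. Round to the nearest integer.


Ea = R * ln(k2/k1) / (1/T1 - 1/T2)
ln(k2/k1) = ln(4.651/0.314) = 2.6954445
1/T1 - 1/T2 = 1/399 - 1/486 = 0.000448652495
Ea = 8.314 * 2.6954445 / 0.000448652495
Ea = 49949 J/mol


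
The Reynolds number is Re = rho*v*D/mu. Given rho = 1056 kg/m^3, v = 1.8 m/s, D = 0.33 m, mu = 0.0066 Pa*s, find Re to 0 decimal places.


Re = rho * v * D / mu
Re = 1056 * 1.8 * 0.33 / 0.0066
Re = 627.264 / 0.0066
Re = 95040


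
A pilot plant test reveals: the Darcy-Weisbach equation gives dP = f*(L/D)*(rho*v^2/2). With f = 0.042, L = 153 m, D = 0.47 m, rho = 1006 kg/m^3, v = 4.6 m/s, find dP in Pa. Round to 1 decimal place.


dP = f * (L/D) * (rho*v^2/2)
dP = 0.042 * (153/0.47) * (1006*4.6^2/2)
L/D = 325.53191489
rho*v^2/2 = 1006*21.16/2 = 10643.48
dP = 0.042 * 325.53191489 * 10643.48
dP = 145521.3 Pa


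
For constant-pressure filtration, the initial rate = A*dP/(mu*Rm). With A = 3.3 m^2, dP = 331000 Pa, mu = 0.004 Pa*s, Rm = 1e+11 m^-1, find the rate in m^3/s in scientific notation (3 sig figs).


rate = A * dP / (mu * Rm)
rate = 3.3 * 331000 / (0.004 * 1e+11)
rate = 1092300.0 / 4.000e+08
rate = 2.73e-03 m^3/s


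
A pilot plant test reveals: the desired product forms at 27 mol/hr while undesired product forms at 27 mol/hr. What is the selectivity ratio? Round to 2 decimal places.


S = desired product rate / undesired product rate
S = 27 / 27
S = 1.00


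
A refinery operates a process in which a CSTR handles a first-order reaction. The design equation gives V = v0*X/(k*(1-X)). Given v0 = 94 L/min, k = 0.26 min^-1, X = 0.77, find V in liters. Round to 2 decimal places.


V = v0 * X / (k * (1 - X))
V = 94 * 0.77 / (0.26 * (1 - 0.77))
V = 72.38 / (0.26 * 0.23)
V = 72.38 / 0.0598
V = 1210.37 L


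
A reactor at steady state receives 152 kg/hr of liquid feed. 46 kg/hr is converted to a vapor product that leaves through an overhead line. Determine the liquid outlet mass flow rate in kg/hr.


Steady-state mass balance on the main outlet: F_out = F_in - F_removed
F_out = 152 - 46
F_out = 106 kg/hr


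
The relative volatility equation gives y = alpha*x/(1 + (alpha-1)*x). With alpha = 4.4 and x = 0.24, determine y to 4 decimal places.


y = alpha*x / (1 + (alpha-1)*x)
y = 4.4*0.24 / (1 + (4.4-1)*0.24)
y = 1.056 / (1 + 0.816)
y = 1.056 / 1.816
y = 0.5815


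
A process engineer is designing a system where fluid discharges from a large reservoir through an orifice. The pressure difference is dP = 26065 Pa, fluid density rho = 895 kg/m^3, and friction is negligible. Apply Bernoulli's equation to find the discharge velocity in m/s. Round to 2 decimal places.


v = sqrt(2*dP/rho)
v = sqrt(2*26065/895)
v = sqrt(58.24581)
v = 7.63 m/s


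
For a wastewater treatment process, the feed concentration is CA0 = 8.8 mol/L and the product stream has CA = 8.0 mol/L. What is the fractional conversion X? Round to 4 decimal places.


X = (CA0 - CA) / CA0
X = (8.8 - 8.0) / 8.8
X = 0.8 / 8.8
X = 0.0909


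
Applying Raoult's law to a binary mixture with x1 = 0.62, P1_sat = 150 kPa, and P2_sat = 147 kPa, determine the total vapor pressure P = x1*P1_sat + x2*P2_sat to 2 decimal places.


P = x1*P1_sat + x2*P2_sat
x2 = 1 - x1 = 1 - 0.62 = 0.38
P = 0.62*150 + 0.38*147
P = 93.0 + 55.86
P = 148.86 kPa


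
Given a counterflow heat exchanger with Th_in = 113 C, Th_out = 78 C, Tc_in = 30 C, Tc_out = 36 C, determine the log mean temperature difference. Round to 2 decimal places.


dT1 = Th_in - Tc_out = 113 - 36 = 77
dT2 = Th_out - Tc_in = 78 - 30 = 48
LMTD = (dT1 - dT2) / ln(dT1/dT2)
LMTD = (77 - 48) / ln(77/48)
LMTD = 61.36 K


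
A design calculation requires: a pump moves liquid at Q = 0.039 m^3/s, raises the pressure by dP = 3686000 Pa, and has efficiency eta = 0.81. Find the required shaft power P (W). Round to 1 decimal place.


P = Q * dP / eta
P = 0.039 * 3686000 / 0.81
P = 143754.0 / 0.81
P = 177474.1 W


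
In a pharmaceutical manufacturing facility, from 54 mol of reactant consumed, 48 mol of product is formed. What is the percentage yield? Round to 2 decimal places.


Yield = (moles product / moles consumed) * 100%
Yield = (48 / 54) * 100
Yield = 0.8889 * 100
Yield = 88.89%


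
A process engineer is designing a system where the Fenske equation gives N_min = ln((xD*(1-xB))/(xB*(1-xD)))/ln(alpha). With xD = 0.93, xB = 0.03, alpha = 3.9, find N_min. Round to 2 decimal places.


N_min = ln((xD*(1-xB))/(xB*(1-xD))) / ln(alpha)
Numerator inside ln: 0.9021 / 0.0021 = 429.571429
ln(429.571429) = 6.062788
ln(alpha) = ln(3.9) = 1.360977
N_min = 6.062788 / 1.360977 = 4.45


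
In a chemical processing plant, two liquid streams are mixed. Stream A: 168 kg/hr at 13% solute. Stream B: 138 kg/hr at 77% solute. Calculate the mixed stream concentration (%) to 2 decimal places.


Mass balance on solute: F1*x1 + F2*x2 = F3*x3
F3 = F1 + F2 = 168 + 138 = 306 kg/hr
x3 = (F1*x1 + F2*x2)/F3
x3 = (168*0.13 + 138*0.77) / 306
x3 = 41.86%


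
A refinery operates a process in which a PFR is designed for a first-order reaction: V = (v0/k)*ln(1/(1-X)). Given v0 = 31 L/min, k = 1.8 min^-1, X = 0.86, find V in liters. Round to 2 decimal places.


V = (v0/k) * ln(1/(1-X))
V = (31/1.8) * ln(1/(1-0.86))
V = 17.222222 * ln(7.142857)
V = 17.222222 * 1.966113
V = 33.86 L


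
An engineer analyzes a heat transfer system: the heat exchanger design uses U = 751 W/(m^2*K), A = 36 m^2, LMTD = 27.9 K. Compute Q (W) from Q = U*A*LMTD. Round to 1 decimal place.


Q = U * A * LMTD
Q = 751 * 36 * 27.9
Q = 754304.4 W


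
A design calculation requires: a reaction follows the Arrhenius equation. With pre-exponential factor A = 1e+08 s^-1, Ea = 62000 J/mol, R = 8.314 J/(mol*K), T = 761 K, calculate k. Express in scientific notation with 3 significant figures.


k = A * exp(-Ea/(R*T))
k = 1e+08 * exp(-62000 / (8.314 * 761))
k = 1e+08 * exp(-9.799344)
k = 5.55e+03


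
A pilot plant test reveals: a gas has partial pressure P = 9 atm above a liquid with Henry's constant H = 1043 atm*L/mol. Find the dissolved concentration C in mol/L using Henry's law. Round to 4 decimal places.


C = P / H
C = 9 / 1043
C = 0.0086 mol/L


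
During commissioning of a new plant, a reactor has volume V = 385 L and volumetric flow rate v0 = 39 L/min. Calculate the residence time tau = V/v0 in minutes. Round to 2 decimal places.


tau = V / v0
tau = 385 / 39
tau = 9.87 min


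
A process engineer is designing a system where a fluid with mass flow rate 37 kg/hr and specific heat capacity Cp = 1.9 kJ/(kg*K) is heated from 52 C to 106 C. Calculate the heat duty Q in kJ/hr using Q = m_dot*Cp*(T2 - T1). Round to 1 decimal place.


Q = m_dot * Cp * (T2 - T1)
Q = 37 * 1.9 * (106 - 52)
Q = 37 * 1.9 * 54
Q = 3796.2 kJ/hr


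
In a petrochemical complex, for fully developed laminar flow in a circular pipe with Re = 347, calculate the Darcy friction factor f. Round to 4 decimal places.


f = 64 / Re
f = 64 / 347
f = 0.1844


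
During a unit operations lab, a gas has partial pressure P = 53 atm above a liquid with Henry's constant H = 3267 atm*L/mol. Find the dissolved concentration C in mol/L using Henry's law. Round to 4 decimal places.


C = P / H
C = 53 / 3267
C = 0.0162 mol/L


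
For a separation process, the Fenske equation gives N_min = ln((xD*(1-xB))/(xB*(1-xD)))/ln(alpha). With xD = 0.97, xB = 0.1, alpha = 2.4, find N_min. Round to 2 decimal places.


N_min = ln((xD*(1-xB))/(xB*(1-xD))) / ln(alpha)
Numerator inside ln: 0.873 / 0.003 = 291.0
ln(291.0) = 5.673323
ln(alpha) = ln(2.4) = 0.875469
N_min = 5.673323 / 0.875469 = 6.48


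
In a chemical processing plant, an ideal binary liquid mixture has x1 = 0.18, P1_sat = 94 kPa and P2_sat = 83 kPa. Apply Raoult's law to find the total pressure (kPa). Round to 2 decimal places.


P = x1*P1_sat + x2*P2_sat
x2 = 1 - x1 = 1 - 0.18 = 0.82
P = 0.18*94 + 0.82*83
P = 16.92 + 68.06
P = 84.98 kPa


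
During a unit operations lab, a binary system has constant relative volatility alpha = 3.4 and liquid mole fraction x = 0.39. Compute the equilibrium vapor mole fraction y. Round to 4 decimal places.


y = alpha*x / (1 + (alpha-1)*x)
y = 3.4*0.39 / (1 + (3.4-1)*0.39)
y = 1.326 / (1 + 0.936)
y = 1.326 / 1.936
y = 0.6849


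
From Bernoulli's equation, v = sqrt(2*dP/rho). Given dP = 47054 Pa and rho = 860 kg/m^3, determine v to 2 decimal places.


v = sqrt(2*dP/rho)
v = sqrt(2*47054/860)
v = sqrt(109.427907)
v = 10.46 m/s


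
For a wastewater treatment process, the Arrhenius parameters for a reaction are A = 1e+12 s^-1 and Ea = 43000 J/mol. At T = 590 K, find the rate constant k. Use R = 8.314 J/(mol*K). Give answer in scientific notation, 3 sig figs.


k = A * exp(-Ea/(R*T))
k = 1e+12 * exp(-43000 / (8.314 * 590))
k = 1e+12 * exp(-8.7661)
k = 1.56e+08


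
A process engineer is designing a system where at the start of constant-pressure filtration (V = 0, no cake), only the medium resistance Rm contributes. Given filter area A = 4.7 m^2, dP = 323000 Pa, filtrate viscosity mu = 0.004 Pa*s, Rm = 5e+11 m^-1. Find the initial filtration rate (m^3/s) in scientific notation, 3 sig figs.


rate = A * dP / (mu * Rm)
rate = 4.7 * 323000 / (0.004 * 5e+11)
rate = 1518100.0 / 2.000e+09
rate = 7.59e-04 m^3/s


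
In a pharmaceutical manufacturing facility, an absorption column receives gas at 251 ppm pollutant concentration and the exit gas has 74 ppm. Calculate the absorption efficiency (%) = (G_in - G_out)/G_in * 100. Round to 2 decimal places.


Efficiency = (G_in - G_out) / G_in * 100%
Efficiency = (251 - 74) / 251 * 100
Efficiency = 177 / 251 * 100
Efficiency = 70.52%


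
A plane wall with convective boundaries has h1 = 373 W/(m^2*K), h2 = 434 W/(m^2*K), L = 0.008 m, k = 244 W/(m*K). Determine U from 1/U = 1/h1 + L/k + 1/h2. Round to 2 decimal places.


1/U = 1/h1 + L/k + 1/h2
1/U = 1/373 + 0.008/244 + 1/434
1/U = 0.0026809651 + 3.27869e-05 + 0.0023041475
1/U = 0.0050178995
U = 199.29 W/(m^2*K)


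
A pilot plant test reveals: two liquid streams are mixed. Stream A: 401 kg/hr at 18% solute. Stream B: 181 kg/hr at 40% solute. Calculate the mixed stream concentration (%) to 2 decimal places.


Mass balance on solute: F1*x1 + F2*x2 = F3*x3
F3 = F1 + F2 = 401 + 181 = 582 kg/hr
x3 = (F1*x1 + F2*x2)/F3
x3 = (401*0.18 + 181*0.4) / 582
x3 = 24.84%


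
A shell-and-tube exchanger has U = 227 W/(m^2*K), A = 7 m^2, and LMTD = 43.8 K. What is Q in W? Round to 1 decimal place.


Q = U * A * LMTD
Q = 227 * 7 * 43.8
Q = 69598.2 W


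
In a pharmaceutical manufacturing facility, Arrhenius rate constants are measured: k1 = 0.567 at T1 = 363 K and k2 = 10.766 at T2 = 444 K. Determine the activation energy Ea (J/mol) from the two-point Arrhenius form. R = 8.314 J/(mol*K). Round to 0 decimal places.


Ea = R * ln(k2/k1) / (1/T1 - 1/T2)
ln(k2/k1) = ln(10.766/0.567) = 2.943789
1/T1 - 1/T2 = 1/363 - 1/444 = 0.000502568684
Ea = 8.314 * 2.943789 / 0.000502568684
Ea = 48699 J/mol


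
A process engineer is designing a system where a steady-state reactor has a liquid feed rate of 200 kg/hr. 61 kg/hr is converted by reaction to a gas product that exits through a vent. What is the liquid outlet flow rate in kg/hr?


Steady-state mass balance on the main outlet: F_out = F_in - F_removed
F_out = 200 - 61
F_out = 139 kg/hr


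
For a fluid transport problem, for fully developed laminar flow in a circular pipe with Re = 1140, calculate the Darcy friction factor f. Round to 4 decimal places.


f = 64 / Re
f = 64 / 1140
f = 0.0561


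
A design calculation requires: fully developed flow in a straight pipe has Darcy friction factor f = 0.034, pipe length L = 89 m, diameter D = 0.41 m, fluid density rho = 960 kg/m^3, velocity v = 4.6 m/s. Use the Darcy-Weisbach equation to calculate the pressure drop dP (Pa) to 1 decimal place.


dP = f * (L/D) * (rho*v^2/2)
dP = 0.034 * (89/0.41) * (960*4.6^2/2)
L/D = 217.07317073
rho*v^2/2 = 960*21.16/2 = 10156.8
dP = 0.034 * 217.07317073 * 10156.8
dP = 74962.1 Pa


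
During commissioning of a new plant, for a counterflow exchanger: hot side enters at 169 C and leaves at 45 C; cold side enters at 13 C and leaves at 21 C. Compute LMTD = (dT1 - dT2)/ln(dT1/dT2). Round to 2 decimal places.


dT1 = Th_in - Tc_out = 169 - 21 = 148
dT2 = Th_out - Tc_in = 45 - 13 = 32
LMTD = (dT1 - dT2) / ln(dT1/dT2)
LMTD = (148 - 32) / ln(148/32)
LMTD = 75.74 K


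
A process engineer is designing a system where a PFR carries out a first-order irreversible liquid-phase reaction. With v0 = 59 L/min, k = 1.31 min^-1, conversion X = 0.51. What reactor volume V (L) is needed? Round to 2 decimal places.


V = (v0/k) * ln(1/(1-X))
V = (59/1.31) * ln(1/(1-0.51))
V = 45.038168 * ln(2.040816)
V = 45.038168 * 0.71335
V = 32.13 L


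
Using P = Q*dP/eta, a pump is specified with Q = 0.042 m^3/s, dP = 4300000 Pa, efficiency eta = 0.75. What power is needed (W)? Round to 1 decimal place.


P = Q * dP / eta
P = 0.042 * 4300000 / 0.75
P = 180600.0 / 0.75
P = 240800.0 W


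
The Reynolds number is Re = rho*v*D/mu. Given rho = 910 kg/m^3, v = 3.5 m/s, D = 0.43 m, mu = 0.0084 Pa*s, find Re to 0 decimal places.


Re = rho * v * D / mu
Re = 910 * 3.5 * 0.43 / 0.0084
Re = 1369.55 / 0.0084
Re = 163042


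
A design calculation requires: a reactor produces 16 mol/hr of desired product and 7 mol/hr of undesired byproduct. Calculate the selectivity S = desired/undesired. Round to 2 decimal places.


S = desired product rate / undesired product rate
S = 16 / 7
S = 2.29


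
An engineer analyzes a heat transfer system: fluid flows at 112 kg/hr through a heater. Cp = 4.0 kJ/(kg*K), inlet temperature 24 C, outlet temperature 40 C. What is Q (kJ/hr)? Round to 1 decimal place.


Q = m_dot * Cp * (T2 - T1)
Q = 112 * 4.0 * (40 - 24)
Q = 112 * 4.0 * 16
Q = 7168.0 kJ/hr


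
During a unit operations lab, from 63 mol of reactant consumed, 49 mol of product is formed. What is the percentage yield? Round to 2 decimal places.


Yield = (moles product / moles consumed) * 100%
Yield = (49 / 63) * 100
Yield = 0.7778 * 100
Yield = 77.78%


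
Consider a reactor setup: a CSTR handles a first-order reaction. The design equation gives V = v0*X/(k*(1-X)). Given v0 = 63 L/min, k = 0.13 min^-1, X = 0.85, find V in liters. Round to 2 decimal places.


V = v0 * X / (k * (1 - X))
V = 63 * 0.85 / (0.13 * (1 - 0.85))
V = 53.55 / (0.13 * 0.15)
V = 53.55 / 0.0195
V = 2746.15 L


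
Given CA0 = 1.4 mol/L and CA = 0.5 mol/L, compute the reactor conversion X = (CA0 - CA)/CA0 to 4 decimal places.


X = (CA0 - CA) / CA0
X = (1.4 - 0.5) / 1.4
X = 0.9 / 1.4
X = 0.6429


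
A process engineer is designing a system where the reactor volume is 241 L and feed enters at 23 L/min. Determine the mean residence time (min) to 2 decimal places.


tau = V / v0
tau = 241 / 23
tau = 10.48 min


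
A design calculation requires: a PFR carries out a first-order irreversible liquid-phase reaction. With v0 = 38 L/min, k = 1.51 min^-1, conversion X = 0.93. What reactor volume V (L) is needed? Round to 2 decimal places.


V = (v0/k) * ln(1/(1-X))
V = (38/1.51) * ln(1/(1-0.93))
V = 25.165563 * ln(14.285714)
V = 25.165563 * 2.65926
V = 66.92 L


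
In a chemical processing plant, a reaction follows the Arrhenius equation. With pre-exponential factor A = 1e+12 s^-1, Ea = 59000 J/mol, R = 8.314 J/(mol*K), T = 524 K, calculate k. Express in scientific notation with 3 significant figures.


k = A * exp(-Ea/(R*T))
k = 1e+12 * exp(-59000 / (8.314 * 524))
k = 1e+12 * exp(-13.54287)
k = 1.31e+06


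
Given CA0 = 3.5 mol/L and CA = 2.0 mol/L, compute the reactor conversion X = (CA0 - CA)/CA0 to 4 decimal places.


X = (CA0 - CA) / CA0
X = (3.5 - 2.0) / 3.5
X = 1.5 / 3.5
X = 0.4286


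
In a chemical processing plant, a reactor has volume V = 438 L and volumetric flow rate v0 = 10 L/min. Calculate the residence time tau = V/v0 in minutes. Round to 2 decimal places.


tau = V / v0
tau = 438 / 10
tau = 43.80 min


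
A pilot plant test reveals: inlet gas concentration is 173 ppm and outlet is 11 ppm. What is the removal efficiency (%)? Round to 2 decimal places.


Efficiency = (G_in - G_out) / G_in * 100%
Efficiency = (173 - 11) / 173 * 100
Efficiency = 162 / 173 * 100
Efficiency = 93.64%


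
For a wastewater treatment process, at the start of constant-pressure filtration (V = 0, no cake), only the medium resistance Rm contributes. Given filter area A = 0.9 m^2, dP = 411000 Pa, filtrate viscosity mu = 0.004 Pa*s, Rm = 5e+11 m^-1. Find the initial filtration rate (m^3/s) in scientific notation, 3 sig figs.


rate = A * dP / (mu * Rm)
rate = 0.9 * 411000 / (0.004 * 5e+11)
rate = 369900.0 / 2.000e+09
rate = 1.85e-04 m^3/s


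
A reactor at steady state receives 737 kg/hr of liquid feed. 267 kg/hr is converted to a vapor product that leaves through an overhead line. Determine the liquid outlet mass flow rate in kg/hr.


Steady-state mass balance on the main outlet: F_out = F_in - F_removed
F_out = 737 - 267
F_out = 470 kg/hr


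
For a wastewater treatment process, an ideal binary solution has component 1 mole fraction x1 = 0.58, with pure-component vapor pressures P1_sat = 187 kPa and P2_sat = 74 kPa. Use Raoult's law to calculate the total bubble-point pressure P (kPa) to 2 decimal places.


P = x1*P1_sat + x2*P2_sat
x2 = 1 - x1 = 1 - 0.58 = 0.42
P = 0.58*187 + 0.42*74
P = 108.46 + 31.08
P = 139.54 kPa


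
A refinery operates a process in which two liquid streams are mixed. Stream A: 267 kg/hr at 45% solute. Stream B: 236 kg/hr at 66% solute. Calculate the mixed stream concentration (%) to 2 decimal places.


Mass balance on solute: F1*x1 + F2*x2 = F3*x3
F3 = F1 + F2 = 267 + 236 = 503 kg/hr
x3 = (F1*x1 + F2*x2)/F3
x3 = (267*0.45 + 236*0.66) / 503
x3 = 54.85%


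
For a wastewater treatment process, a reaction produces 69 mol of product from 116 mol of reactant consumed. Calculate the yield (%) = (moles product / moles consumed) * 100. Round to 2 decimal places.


Yield = (moles product / moles consumed) * 100%
Yield = (69 / 116) * 100
Yield = 0.5948 * 100
Yield = 59.48%


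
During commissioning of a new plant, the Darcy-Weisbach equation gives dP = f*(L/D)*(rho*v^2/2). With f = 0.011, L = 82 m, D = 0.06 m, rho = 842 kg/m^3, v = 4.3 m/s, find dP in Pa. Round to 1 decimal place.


dP = f * (L/D) * (rho*v^2/2)
dP = 0.011 * (82/0.06) * (842*4.3^2/2)
L/D = 1366.66666667
rho*v^2/2 = 842*18.49/2 = 7784.29
dP = 0.011 * 1366.66666667 * 7784.29
dP = 117023.8 Pa


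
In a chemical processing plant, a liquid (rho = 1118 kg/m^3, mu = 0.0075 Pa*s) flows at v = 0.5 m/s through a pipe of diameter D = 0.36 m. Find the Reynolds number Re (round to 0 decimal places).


Re = rho * v * D / mu
Re = 1118 * 0.5 * 0.36 / 0.0075
Re = 201.24 / 0.0075
Re = 26832


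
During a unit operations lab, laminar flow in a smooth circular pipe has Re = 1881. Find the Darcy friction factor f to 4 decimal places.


f = 64 / Re
f = 64 / 1881
f = 0.0340


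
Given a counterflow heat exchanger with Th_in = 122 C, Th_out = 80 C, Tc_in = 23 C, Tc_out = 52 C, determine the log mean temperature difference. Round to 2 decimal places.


dT1 = Th_in - Tc_out = 122 - 52 = 70
dT2 = Th_out - Tc_in = 80 - 23 = 57
LMTD = (dT1 - dT2) / ln(dT1/dT2)
LMTD = (70 - 57) / ln(70/57)
LMTD = 63.28 K


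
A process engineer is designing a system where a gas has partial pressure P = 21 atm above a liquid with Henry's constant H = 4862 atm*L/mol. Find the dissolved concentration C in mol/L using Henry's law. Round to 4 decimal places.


C = P / H
C = 21 / 4862
C = 0.0043 mol/L


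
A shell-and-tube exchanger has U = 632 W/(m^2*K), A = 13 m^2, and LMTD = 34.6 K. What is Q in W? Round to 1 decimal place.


Q = U * A * LMTD
Q = 632 * 13 * 34.6
Q = 284273.6 W


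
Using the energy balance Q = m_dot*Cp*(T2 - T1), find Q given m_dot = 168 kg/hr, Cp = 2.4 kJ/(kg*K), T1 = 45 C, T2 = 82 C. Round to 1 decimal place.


Q = m_dot * Cp * (T2 - T1)
Q = 168 * 2.4 * (82 - 45)
Q = 168 * 2.4 * 37
Q = 14918.4 kJ/hr


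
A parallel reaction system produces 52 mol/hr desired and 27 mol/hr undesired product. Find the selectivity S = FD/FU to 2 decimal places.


S = desired product rate / undesired product rate
S = 52 / 27
S = 1.93


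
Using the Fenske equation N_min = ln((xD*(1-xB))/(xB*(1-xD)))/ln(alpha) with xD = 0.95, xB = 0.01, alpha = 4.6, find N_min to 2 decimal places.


N_min = ln((xD*(1-xB))/(xB*(1-xD))) / ln(alpha)
Numerator inside ln: 0.9405 / 0.0005 = 1881.0
ln(1881.0) = 7.539559
ln(alpha) = ln(4.6) = 1.526056
N_min = 7.539559 / 1.526056 = 4.94


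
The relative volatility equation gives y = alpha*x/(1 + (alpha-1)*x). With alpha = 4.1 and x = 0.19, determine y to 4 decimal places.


y = alpha*x / (1 + (alpha-1)*x)
y = 4.1*0.19 / (1 + (4.1-1)*0.19)
y = 0.779 / (1 + 0.589)
y = 0.779 / 1.589
y = 0.4902


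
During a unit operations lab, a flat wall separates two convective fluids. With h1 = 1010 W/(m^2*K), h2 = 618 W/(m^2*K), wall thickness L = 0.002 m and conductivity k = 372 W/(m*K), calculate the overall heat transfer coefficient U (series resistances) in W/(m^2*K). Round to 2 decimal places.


1/U = 1/h1 + L/k + 1/h2
1/U = 1/1010 + 0.002/372 + 1/618
1/U = 0.000990099 + 5.3763e-06 + 0.001618123
1/U = 0.0026135983
U = 382.61 W/(m^2*K)


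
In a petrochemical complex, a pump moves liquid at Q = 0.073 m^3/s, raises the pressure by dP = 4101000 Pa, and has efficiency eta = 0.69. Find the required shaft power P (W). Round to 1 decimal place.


P = Q * dP / eta
P = 0.073 * 4101000 / 0.69
P = 299373.0 / 0.69
P = 433873.9 W


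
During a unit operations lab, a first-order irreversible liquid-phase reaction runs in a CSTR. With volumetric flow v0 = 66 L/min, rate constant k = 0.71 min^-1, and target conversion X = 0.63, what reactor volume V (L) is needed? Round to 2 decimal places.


V = v0 * X / (k * (1 - X))
V = 66 * 0.63 / (0.71 * (1 - 0.63))
V = 41.58 / (0.71 * 0.37)
V = 41.58 / 0.2627
V = 158.28 L


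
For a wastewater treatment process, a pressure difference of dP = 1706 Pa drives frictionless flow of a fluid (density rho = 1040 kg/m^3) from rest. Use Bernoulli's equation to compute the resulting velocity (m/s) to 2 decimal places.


v = sqrt(2*dP/rho)
v = sqrt(2*1706/1040)
v = sqrt(3.280769)
v = 1.81 m/s


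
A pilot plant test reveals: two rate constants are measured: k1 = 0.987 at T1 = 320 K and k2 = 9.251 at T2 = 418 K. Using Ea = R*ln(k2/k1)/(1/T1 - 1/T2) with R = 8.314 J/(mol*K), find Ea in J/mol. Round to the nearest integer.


Ea = R * ln(k2/k1) / (1/T1 - 1/T2)
ln(k2/k1) = ln(9.251/0.987) = 2.2378169
1/T1 - 1/T2 = 1/320 - 1/418 = 0.000732655502
Ea = 8.314 * 2.2378169 / 0.000732655502
Ea = 25394 J/mol


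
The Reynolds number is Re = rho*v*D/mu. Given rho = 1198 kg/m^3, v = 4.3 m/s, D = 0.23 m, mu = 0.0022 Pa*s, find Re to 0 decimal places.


Re = rho * v * D / mu
Re = 1198 * 4.3 * 0.23 / 0.0022
Re = 1184.822 / 0.0022
Re = 538555


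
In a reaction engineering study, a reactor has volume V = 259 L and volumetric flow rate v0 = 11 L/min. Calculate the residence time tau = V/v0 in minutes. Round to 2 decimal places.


tau = V / v0
tau = 259 / 11
tau = 23.55 min


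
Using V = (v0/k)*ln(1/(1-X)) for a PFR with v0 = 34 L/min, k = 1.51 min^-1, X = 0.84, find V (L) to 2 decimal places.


V = (v0/k) * ln(1/(1-X))
V = (34/1.51) * ln(1/(1-0.84))
V = 22.516556 * ln(6.25)
V = 22.516556 * 1.832581
V = 41.26 L


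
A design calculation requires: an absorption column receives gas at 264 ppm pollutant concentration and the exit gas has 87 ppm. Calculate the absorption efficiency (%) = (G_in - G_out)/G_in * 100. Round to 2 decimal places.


Efficiency = (G_in - G_out) / G_in * 100%
Efficiency = (264 - 87) / 264 * 100
Efficiency = 177 / 264 * 100
Efficiency = 67.05%


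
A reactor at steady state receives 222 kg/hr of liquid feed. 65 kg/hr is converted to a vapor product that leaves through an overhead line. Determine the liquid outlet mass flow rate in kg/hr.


Steady-state mass balance on the main outlet: F_out = F_in - F_removed
F_out = 222 - 65
F_out = 157 kg/hr


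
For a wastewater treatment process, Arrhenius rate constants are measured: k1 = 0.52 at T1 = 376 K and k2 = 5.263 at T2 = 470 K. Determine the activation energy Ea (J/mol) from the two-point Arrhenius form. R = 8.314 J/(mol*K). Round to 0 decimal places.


Ea = R * ln(k2/k1) / (1/T1 - 1/T2)
ln(k2/k1) = ln(5.263/0.52) = 2.3146277
1/T1 - 1/T2 = 1/376 - 1/470 = 0.000531914894
Ea = 8.314 * 2.3146277 / 0.000531914894
Ea = 36178 J/mol


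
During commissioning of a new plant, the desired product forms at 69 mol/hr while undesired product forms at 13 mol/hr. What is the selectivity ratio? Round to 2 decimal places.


S = desired product rate / undesired product rate
S = 69 / 13
S = 5.31


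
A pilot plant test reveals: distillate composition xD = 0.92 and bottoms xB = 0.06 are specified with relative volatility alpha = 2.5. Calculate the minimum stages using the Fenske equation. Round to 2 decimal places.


N_min = ln((xD*(1-xB))/(xB*(1-xD))) / ln(alpha)
Numerator inside ln: 0.8648 / 0.0048 = 180.166667
ln(180.166667) = 5.193882
ln(alpha) = ln(2.5) = 0.916291
N_min = 5.193882 / 0.916291 = 5.67


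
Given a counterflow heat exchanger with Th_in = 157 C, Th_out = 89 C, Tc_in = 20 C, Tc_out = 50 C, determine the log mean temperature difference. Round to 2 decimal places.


dT1 = Th_in - Tc_out = 157 - 50 = 107
dT2 = Th_out - Tc_in = 89 - 20 = 69
LMTD = (dT1 - dT2) / ln(dT1/dT2)
LMTD = (107 - 69) / ln(107/69)
LMTD = 86.62 K
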